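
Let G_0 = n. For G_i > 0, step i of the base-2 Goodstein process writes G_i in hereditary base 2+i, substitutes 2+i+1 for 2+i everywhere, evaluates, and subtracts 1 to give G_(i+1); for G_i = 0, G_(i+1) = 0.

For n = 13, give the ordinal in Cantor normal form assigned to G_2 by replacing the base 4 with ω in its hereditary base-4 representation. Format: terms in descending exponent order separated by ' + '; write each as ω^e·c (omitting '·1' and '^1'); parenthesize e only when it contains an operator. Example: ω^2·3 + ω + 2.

G_0 = 13. HB_2(13) = 2^(2 + 1) + 2^2 + 1. Bump = 109. G_1 = 108.
G_1 = 108. HB_3(108) = 3^(3 + 1) + 3^3. Bump = 1280. G_2 = 1279.
G_2 = 1279. HB_4(1279) = 4^(4 + 1) + 3·4^3 + 3·4^2 + 3·4 + 3. Bump = 16093. G_3 = 16092.

ω^(ω + 1) + ω^3·3 + ω^2·3 + ω·3 + 3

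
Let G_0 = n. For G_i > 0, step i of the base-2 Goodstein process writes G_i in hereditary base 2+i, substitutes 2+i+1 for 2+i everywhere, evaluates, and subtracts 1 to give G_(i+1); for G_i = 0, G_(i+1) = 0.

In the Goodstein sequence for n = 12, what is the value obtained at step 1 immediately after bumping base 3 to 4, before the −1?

i=0: 12 = 2^(2 + 1) + 2^2 (b=2); 2→3: 3^(3 + 1) + 3^3 = 108; 108−1 = 107
i=1: 107 = 3^(3 + 1) + 2·3^2 + 2·3 + 2 (b=3); 3→4: 4^(4 + 1) + 2·4^2 + 2·4 + 2 = 1066; 1066−1 = 1065

1066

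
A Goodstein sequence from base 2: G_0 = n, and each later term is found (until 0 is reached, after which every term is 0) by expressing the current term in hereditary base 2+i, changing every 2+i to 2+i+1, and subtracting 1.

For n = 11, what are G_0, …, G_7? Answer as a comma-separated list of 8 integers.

[0] 11 ≡ 2^(2 + 1) + 2 + 1 (base 2). Lift 3: 85. −1: 84.
[1] 84 ≡ 3^(3 + 1) + 3 (base 3). Lift 4: 1028. −1: 1027.
[2] 1027 ≡ 4^(4 + 1) + 3 (base 4). Lift 5: 15628. −1: 15627.
[3] 15627 ≡ 5^(5 + 1) + 2 (base 5). Lift 6: 279938. −1: 279937.
[4] 279937 ≡ 6^(6 + 1) + 1 (base 6). Lift 7: 5764802. −1: 5764801.
[5] 5764801 ≡ 7^(7 + 1) (base 7). Lift 8: 134217728. −1: 134217727.
[6] 134217727 ≡ 7·8^8 + 7·8^7 + 7·8^6 + 7·8^5 + 7·8^4 + 7·8^3 + 7·8^2 + 7·8 + 7 (base 8). Lift 9: 2749609303. −1: 2749609302.

11, 84, 1027, 15627, 279937, 5764801, 134217727, 2749609302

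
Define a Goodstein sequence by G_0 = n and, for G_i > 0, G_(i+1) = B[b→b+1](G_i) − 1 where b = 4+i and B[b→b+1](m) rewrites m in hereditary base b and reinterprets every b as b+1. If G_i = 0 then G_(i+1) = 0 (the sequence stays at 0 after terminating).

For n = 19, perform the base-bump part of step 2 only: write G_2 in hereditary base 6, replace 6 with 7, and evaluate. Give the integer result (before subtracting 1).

step 0: 19 = 4^2 + 3; sub 5 for 4: 5^2 + 3; = 28; G_1 = 28−1 = 27
step 1: 27 = 5^2 + 2; sub 6 for 5: 6^2 + 2; = 38; G_2 = 38−1 = 37
step 2: 37 = 6^2 + 1; sub 7 for 6: 7^2 + 1; = 50; G_3 = 50−1 = 49

50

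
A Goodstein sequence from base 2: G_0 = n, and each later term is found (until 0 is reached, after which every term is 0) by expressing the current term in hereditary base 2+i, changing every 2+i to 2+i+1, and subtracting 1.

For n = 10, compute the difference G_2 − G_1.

942

10 —HB2→ 2^(2 + 1) + 2 —bump→ 3^(3 + 1) + 3 = 84 —(−1)→ 83
83 —HB3→ 3^(3 + 1) + 2 —bump→ 4^(4 + 1) + 2 = 1026 —(−1)→ 1025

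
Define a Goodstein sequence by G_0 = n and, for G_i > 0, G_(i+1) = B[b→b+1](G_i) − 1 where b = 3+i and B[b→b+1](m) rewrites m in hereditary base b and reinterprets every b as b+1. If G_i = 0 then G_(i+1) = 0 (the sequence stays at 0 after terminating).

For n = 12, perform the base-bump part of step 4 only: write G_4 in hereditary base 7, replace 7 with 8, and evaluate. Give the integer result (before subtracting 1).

(0) 12|_3 = 3^2 + 3 ↦ 4^2 + 4|_4 = 20 ⇒ 19
(1) 19|_4 = 4^2 + 3 ↦ 5^2 + 3|_5 = 28 ⇒ 27
(2) 27|_5 = 5^2 + 2 ↦ 6^2 + 2|_6 = 38 ⇒ 37
(3) 37|_6 = 6^2 + 1 ↦ 7^2 + 1|_7 = 50 ⇒ 49
(4) 49|_7 = 7^2 ↦ 8^2|_8 = 64 ⇒ 63

64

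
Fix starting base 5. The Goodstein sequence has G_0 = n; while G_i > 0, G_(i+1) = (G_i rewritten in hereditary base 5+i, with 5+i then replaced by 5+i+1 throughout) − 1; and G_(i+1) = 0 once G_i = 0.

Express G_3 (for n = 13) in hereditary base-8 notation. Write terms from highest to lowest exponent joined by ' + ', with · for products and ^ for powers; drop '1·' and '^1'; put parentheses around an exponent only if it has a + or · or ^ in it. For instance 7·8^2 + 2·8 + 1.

i=0: 13 = 2·5 + 3 (b=5); 5→6: 2·6 + 3 = 15; 15−1 = 14
i=1: 14 = 2·6 + 2 (b=6); 6→7: 2·7 + 2 = 16; 16−1 = 15
i=2: 15 = 2·7 + 1 (b=7); 7→8: 2·8 + 1 = 17; 17−1 = 16
i=3: 16 = 2·8 (b=8); 8→9: 2·9 = 18; 18−1 = 17

2·8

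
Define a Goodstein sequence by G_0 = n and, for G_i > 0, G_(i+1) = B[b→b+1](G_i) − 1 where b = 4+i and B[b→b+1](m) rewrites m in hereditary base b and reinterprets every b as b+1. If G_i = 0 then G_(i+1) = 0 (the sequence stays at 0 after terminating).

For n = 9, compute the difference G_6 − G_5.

i=0: 9 = 2·4 + 1 (b=4); 4→5: 2·5 + 1 = 11; 11−1 = 10
i=1: 10 = 2·5 (b=5); 5→6: 2·6 = 12; 12−1 = 11
i=2: 11 = 6 + 5 (b=6); 6→7: 7 + 5 = 12; 12−1 = 11
i=3: 11 = 7 + 4 (b=7); 7→8: 8 + 4 = 12; 12−1 = 11
i=4: 11 = 8 + 3 (b=8); 8→9: 9 + 3 = 12; 12−1 = 11
i=5: 11 = 9 + 2 (b=9); 9→10: 10 + 2 = 12; 12−1 = 11

0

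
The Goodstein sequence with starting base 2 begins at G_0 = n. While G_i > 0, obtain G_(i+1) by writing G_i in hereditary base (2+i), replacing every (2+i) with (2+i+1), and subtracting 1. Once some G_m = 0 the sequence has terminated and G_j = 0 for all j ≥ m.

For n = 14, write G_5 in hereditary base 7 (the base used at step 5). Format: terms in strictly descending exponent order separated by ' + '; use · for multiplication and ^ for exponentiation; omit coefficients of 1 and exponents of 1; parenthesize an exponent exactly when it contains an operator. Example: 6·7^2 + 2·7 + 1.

base 2: 14 = 2^(2 + 1) + 2^2 + 2; at 3: 3^(3 + 1) + 3^3 + 3 = 111; next = 110
base 3: 110 = 3^(3 + 1) + 3^3 + 2; at 4: 4^(4 + 1) + 4^4 + 2 = 1282; next = 1281
base 4: 1281 = 4^(4 + 1) + 4^4 + 1; at 5: 5^(5 + 1) + 5^5 + 1 = 18751; next = 18750
base 5: 18750 = 5^(5 + 1) + 5^5; at 6: 6^(6 + 1) + 6^6 = 326592; next = 326591
base 6: 326591 = 6^(6 + 1) + 5·6^5 + 5·6^4 + 5·6^3 + 5·6^2 + 5·6 + 5; at 7: 7^(7 + 1) + 5·7^5 + 5·7^4 + 5·7^3 + 5·7^2 + 5·7 + 5 = 5862841; next = 5862840

7^(7 + 1) + 5·7^5 + 5·7^4 + 5·7^3 + 5·7^2 + 5·7 + 4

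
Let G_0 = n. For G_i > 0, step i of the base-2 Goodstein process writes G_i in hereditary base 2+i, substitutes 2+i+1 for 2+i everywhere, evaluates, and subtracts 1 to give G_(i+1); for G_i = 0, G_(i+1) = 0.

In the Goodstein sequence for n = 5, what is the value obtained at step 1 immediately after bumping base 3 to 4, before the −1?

(0) 5|_2 = 2^2 + 1 ↦ 3^3 + 1|_3 = 28 ⇒ 27
(1) 27|_3 = 3^3 ↦ 4^4|_4 = 256 ⇒ 255

256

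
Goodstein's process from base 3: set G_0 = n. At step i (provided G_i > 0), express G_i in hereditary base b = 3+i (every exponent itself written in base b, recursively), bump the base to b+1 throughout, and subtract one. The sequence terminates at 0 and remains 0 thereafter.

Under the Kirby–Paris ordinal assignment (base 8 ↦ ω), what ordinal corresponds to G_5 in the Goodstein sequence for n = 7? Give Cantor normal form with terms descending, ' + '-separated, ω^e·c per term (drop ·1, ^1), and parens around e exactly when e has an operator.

ω + 1

G_0=7  [base 3] 2·3 + 1  →[3↦4]→  2·4 + 1 = 9  −1 ⇒ G_1=8
G_1=8  [base 4] 2·4  →[4↦5]→  2·5 = 10  −1 ⇒ G_2=9
G_2=9  [base 5] 5 + 4  →[5↦6]→  6 + 4 = 10  −1 ⇒ G_3=9
G_3=9  [base 6] 6 + 3  →[6↦7]→  7 + 3 = 10  −1 ⇒ G_4=9
G_4=9  [base 7] 7 + 2  →[7↦8]→  8 + 2 = 10  −1 ⇒ G_5=9
G_5=9  [base 8] 8 + 1  →[8↦9]→  9 + 1 = 10  −1 ⇒ G_6=9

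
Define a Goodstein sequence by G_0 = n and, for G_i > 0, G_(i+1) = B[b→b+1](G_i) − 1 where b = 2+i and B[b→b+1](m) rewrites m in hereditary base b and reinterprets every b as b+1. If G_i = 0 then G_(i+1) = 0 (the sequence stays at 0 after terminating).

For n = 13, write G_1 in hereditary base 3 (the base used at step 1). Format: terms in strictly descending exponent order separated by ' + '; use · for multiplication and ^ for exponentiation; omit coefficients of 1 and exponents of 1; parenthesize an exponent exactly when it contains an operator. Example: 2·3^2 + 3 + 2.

3^(3 + 1) + 3^3

13 —HB2→ 2^(2 + 1) + 2^2 + 1 —bump→ 3^(3 + 1) + 3^3 + 1 = 109 —(−1)→ 108
108 —HB3→ 3^(3 + 1) + 3^3 —bump→ 4^(4 + 1) + 4^4 = 1280 —(−1)→ 1279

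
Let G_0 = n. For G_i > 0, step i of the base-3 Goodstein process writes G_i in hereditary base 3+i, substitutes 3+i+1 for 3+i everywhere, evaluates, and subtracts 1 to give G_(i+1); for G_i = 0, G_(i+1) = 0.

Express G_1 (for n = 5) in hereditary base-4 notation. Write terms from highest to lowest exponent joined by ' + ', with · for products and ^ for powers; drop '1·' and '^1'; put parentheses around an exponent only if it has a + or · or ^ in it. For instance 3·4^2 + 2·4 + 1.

4 + 1

[0] 5 ≡ 3 + 2 (base 3). Lift 4: 6. −1: 5.
[1] 5 ≡ 4 + 1 (base 4). Lift 5: 6. −1: 5.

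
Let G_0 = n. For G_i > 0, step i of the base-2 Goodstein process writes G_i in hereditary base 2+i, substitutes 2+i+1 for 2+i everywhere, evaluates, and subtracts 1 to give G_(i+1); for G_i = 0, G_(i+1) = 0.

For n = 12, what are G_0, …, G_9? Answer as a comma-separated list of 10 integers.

12, 107, 1065, 15685, 280019, 5764910, 134217867, 3486784574, 100000000211, 3138428376974

G_0=12  [base 2] 2^(2 + 1) + 2^2  →[2↦3]→  3^(3 + 1) + 3^3 = 108  −1 ⇒ G_1=107
G_1=107  [base 3] 3^(3 + 1) + 2·3^2 + 2·3 + 2  →[3↦4]→  4^(4 + 1) + 2·4^2 + 2·4 + 2 = 1066  −1 ⇒ G_2=1065
G_2=1065  [base 4] 4^(4 + 1) + 2·4^2 + 2·4 + 1  →[4↦5]→  5^(5 + 1) + 2·5^2 + 2·5 + 1 = 15686  −1 ⇒ G_3=15685
G_3=15685  [base 5] 5^(5 + 1) + 2·5^2 + 2·5  →[5↦6]→  6^(6 + 1) + 2·6^2 + 2·6 = 280020  −1 ⇒ G_4=280019
G_4=280019  [base 6] 6^(6 + 1) + 2·6^2 + 6 + 5  →[6↦7]→  7^(7 + 1) + 2·7^2 + 7 + 5 = 5764911  −1 ⇒ G_5=5764910
G_5=5764910  [base 7] 7^(7 + 1) + 2·7^2 + 7 + 4  →[7↦8]→  8^(8 + 1) + 2·8^2 + 8 + 4 = 134217868  −1 ⇒ G_6=134217867
G_6=134217867  [base 8] 8^(8 + 1) + 2·8^2 + 8 + 3  →[8↦9]→  9^(9 + 1) + 2·9^2 + 9 + 3 = 3486784575  −1 ⇒ G_7=3486784574
G_7=3486784574  [base 9] 9^(9 + 1) + 2·9^2 + 9 + 2  →[9↦10]→  10^(10 + 1) + 2·10^2 + 10 + 2 = 100000000212  −1 ⇒ G_8=100000000211
G_8=100000000211  [base 10] 10^(10 + 1) + 2·10^2 + 10 + 1  →[10↦11]→  11^(11 + 1) + 2·11^2 + 11 + 1 = 3138428376975  −1 ⇒ G_9=3138428376974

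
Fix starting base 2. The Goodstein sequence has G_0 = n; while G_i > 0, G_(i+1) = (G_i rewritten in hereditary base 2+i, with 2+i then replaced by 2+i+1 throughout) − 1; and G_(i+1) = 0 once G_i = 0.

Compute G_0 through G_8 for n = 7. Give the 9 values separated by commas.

7, 30, 259, 3127, 46657, 823543, 16777215, 37665879, 77777775

7 —HB2→ 2^2 + 2 + 1 —bump→ 3^3 + 3 + 1 = 31 —(−1)→ 30
30 —HB3→ 3^3 + 3 —bump→ 4^4 + 4 = 260 —(−1)→ 259
259 —HB4→ 4^4 + 3 —bump→ 5^5 + 3 = 3128 —(−1)→ 3127
3127 —HB5→ 5^5 + 2 —bump→ 6^6 + 2 = 46658 —(−1)→ 46657
46657 —HB6→ 6^6 + 1 —bump→ 7^7 + 1 = 823544 —(−1)→ 823543
823543 —HB7→ 7^7 —bump→ 8^8 = 16777216 —(−1)→ 16777215
16777215 —HB8→ 7·8^7 + 7·8^6 + 7·8^5 + 7·8^4 + 7·8^3 + 7·8^2 + 7·8 + 7 —bump→ 7·9^7 + 7·9^6 + 7·9^5 + 7·9^4 + 7·9^3 + 7·9^2 + 7·9 + 7 = 37665880 —(−1)→ 37665879
37665879 —HB9→ 7·9^7 + 7·9^6 + 7·9^5 + 7·9^4 + 7·9^3 + 7·9^2 + 7·9 + 6 —bump→ 7·10^7 + 7·10^6 + 7·10^5 + 7·10^4 + 7·10^3 + 7·10^2 + 7·10 + 6 = 77777776 —(−1)→ 77777775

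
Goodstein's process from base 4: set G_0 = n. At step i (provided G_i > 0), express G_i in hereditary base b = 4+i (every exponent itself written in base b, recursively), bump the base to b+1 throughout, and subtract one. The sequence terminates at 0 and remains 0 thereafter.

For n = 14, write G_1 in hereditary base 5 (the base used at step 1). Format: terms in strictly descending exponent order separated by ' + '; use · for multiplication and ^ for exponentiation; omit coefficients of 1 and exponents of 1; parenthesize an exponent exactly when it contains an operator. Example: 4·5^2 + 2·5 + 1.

14 —HB4→ 3·4 + 2 —bump→ 3·5 + 2 = 17 —(−1)→ 16
16 —HB5→ 3·5 + 1 —bump→ 3·6 + 1 = 19 —(−1)→ 18

3·5 + 1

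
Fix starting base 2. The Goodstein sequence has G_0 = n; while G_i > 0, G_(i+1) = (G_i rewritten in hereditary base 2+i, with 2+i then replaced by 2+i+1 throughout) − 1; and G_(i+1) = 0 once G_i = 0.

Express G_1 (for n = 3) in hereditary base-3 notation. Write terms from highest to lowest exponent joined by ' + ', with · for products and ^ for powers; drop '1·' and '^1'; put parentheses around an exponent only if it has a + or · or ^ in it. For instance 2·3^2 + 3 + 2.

3

(0) 3|_2 = 2 + 1 ↦ 3 + 1|_3 = 4 ⇒ 3
(1) 3|_3 = 3 ↦ 4|_4 = 4 ⇒ 3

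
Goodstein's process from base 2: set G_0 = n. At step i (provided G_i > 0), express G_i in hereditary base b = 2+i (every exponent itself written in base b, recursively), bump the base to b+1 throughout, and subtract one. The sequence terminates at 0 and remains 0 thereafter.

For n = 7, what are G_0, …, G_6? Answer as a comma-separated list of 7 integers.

(0) 7|_2 = 2^2 + 2 + 1 ↦ 3^3 + 3 + 1|_3 = 31 ⇒ 30
(1) 30|_3 = 3^3 + 3 ↦ 4^4 + 4|_4 = 260 ⇒ 259
(2) 259|_4 = 4^4 + 3 ↦ 5^5 + 3|_5 = 3128 ⇒ 3127
(3) 3127|_5 = 5^5 + 2 ↦ 6^6 + 2|_6 = 46658 ⇒ 46657
(4) 46657|_6 = 6^6 + 1 ↦ 7^7 + 1|_7 = 823544 ⇒ 823543
(5) 823543|_7 = 7^7 ↦ 8^8|_8 = 16777216 ⇒ 16777215

7, 30, 259, 3127, 46657, 823543, 16777215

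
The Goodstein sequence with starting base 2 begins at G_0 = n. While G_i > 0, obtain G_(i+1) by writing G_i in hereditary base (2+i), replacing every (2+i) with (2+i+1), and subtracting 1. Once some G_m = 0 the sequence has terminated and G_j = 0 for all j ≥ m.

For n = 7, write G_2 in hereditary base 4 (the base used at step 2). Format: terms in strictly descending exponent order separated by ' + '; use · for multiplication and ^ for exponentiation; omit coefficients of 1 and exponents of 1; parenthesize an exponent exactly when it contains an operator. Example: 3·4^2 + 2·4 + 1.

4^4 + 3

[0] 7 ≡ 2^2 + 2 + 1 (base 2). Lift 3: 31. −1: 30.
[1] 30 ≡ 3^3 + 3 (base 3). Lift 4: 260. −1: 259.
[2] 259 ≡ 4^4 + 3 (base 4). Lift 5: 3128. −1: 3127.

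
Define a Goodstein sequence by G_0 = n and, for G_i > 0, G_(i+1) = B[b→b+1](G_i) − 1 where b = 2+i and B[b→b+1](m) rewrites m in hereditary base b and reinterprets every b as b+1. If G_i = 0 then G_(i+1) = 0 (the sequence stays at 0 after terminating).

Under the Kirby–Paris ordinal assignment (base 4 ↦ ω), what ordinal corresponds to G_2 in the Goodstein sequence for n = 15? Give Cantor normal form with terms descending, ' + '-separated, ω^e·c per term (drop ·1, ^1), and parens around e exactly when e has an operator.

G_0 = 15. HB_2(15) = 2^(2 + 1) + 2^2 + 2 + 1. Bump = 112. G_1 = 111.
G_1 = 111. HB_3(111) = 3^(3 + 1) + 3^3 + 3. Bump = 1284. G_2 = 1283.

ω^(ω + 1) + ω^ω + 3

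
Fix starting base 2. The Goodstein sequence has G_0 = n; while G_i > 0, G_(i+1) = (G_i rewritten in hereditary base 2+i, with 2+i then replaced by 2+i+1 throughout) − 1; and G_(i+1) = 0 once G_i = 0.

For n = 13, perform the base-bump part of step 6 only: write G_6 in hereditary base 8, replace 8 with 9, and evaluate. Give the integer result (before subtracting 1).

3486786856

step 0: 13 = 2^(2 + 1) + 2^2 + 1; sub 3 for 2: 3^(3 + 1) + 3^3 + 1; = 109; G_1 = 109−1 = 108
step 1: 108 = 3^(3 + 1) + 3^3; sub 4 for 3: 4^(4 + 1) + 4^4; = 1280; G_2 = 1280−1 = 1279
step 2: 1279 = 4^(4 + 1) + 3·4^3 + 3·4^2 + 3·4 + 3; sub 5 for 4: 5^(5 + 1) + 3·5^3 + 3·5^2 + 3·5 + 3; = 16093; G_3 = 16093−1 = 16092
step 3: 16092 = 5^(5 + 1) + 3·5^3 + 3·5^2 + 3·5 + 2; sub 6 for 5: 6^(6 + 1) + 3·6^3 + 3·6^2 + 3·6 + 2; = 280712; G_4 = 280712−1 = 280711
step 4: 280711 = 6^(6 + 1) + 3·6^3 + 3·6^2 + 3·6 + 1; sub 7 for 6: 7^(7 + 1) + 3·7^3 + 3·7^2 + 3·7 + 1; = 5765999; G_5 = 5765999−1 = 5765998
step 5: 5765998 = 7^(7 + 1) + 3·7^3 + 3·7^2 + 3·7; sub 8 for 7: 8^(8 + 1) + 3·8^3 + 3·8^2 + 3·8; = 134219480; G_6 = 134219480−1 = 134219479
step 6: 134219479 = 8^(8 + 1) + 3·8^3 + 3·8^2 + 2·8 + 7; sub 9 for 8: 9^(9 + 1) + 3·9^3 + 3·9^2 + 2·9 + 7; = 3486786856; G_7 = 3486786856−1 = 3486786855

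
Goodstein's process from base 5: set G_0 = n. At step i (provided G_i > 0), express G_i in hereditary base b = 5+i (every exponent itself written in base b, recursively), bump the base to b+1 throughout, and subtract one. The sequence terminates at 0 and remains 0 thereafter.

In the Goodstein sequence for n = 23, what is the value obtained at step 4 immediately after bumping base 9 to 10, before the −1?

38

(0) 23|_5 = 4·5 + 3 ↦ 4·6 + 3|_6 = 27 ⇒ 26
(1) 26|_6 = 4·6 + 2 ↦ 4·7 + 2|_7 = 30 ⇒ 29
(2) 29|_7 = 4·7 + 1 ↦ 4·8 + 1|_8 = 33 ⇒ 32
(3) 32|_8 = 4·8 ↦ 4·9|_9 = 36 ⇒ 35
(4) 35|_9 = 3·9 + 8 ↦ 3·10 + 8|_10 = 38 ⇒ 37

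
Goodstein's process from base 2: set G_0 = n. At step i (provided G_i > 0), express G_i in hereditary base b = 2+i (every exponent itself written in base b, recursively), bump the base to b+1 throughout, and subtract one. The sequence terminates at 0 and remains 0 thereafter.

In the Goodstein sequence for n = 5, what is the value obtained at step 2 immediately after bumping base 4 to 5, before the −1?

468

step 0: 5 = 2^2 + 1; sub 3 for 2: 3^3 + 1; = 28; G_1 = 28−1 = 27
step 1: 27 = 3^3; sub 4 for 3: 4^4; = 256; G_2 = 256−1 = 255
step 2: 255 = 3·4^3 + 3·4^2 + 3·4 + 3; sub 5 for 4: 3·5^3 + 3·5^2 + 3·5 + 3; = 468; G_3 = 468−1 = 467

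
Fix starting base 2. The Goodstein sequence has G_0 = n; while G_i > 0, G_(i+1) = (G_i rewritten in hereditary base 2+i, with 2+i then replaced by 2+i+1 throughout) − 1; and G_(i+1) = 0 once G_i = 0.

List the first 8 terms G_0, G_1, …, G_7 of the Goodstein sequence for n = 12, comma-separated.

G_0 = 12. HB_2(12) = 2^(2 + 1) + 2^2. Bump = 108. G_1 = 107.
G_1 = 107. HB_3(107) = 3^(3 + 1) + 2·3^2 + 2·3 + 2. Bump = 1066. G_2 = 1065.
G_2 = 1065. HB_4(1065) = 4^(4 + 1) + 2·4^2 + 2·4 + 1. Bump = 15686. G_3 = 15685.
G_3 = 15685. HB_5(15685) = 5^(5 + 1) + 2·5^2 + 2·5. Bump = 280020. G_4 = 280019.
G_4 = 280019. HB_6(280019) = 6^(6 + 1) + 2·6^2 + 6 + 5. Bump = 5764911. G_5 = 5764910.
G_5 = 5764910. HB_7(5764910) = 7^(7 + 1) + 2·7^2 + 7 + 4. Bump = 134217868. G_6 = 134217867.
G_6 = 134217867. HB_8(134217867) = 8^(8 + 1) + 2·8^2 + 8 + 3. Bump = 3486784575. G_7 = 3486784574.

12, 107, 1065, 15685, 280019, 5764910, 134217867, 3486784574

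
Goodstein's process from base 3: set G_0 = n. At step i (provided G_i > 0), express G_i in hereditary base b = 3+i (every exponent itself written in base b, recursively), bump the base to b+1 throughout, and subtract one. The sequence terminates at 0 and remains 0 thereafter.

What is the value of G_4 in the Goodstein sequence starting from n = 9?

G_0=9  [base 3] 3^2  →[3↦4]→  4^2 = 16  −1 ⇒ G_1=15
G_1=15  [base 4] 3·4 + 3  →[4↦5]→  3·5 + 3 = 18  −1 ⇒ G_2=17
G_2=17  [base 5] 3·5 + 2  →[5↦6]→  3·6 + 2 = 20  −1 ⇒ G_3=19
G_3=19  [base 6] 3·6 + 1  →[6↦7]→  3·7 + 1 = 22  −1 ⇒ G_4=21
G_4=21  [base 7] 3·7  →[7↦8]→  3·8 = 24  −1 ⇒ G_5=23

21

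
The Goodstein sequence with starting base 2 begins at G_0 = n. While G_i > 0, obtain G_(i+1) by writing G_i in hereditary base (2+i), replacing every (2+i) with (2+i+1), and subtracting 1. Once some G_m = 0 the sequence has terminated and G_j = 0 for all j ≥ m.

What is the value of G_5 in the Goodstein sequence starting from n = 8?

1647195

G_0 = 8. HB_2(8) = 2^(2 + 1). Bump = 81. G_1 = 80.
G_1 = 80. HB_3(80) = 2·3^3 + 2·3^2 + 2·3 + 2. Bump = 554. G_2 = 553.
G_2 = 553. HB_4(553) = 2·4^4 + 2·4^2 + 2·4 + 1. Bump = 6311. G_3 = 6310.
G_3 = 6310. HB_5(6310) = 2·5^5 + 2·5^2 + 2·5. Bump = 93396. G_4 = 93395.
G_4 = 93395. HB_6(93395) = 2·6^6 + 2·6^2 + 6 + 5. Bump = 1647196. G_5 = 1647195.
G_5 = 1647195. HB_7(1647195) = 2·7^7 + 2·7^2 + 7 + 4. Bump = 33554572. G_6 = 33554571.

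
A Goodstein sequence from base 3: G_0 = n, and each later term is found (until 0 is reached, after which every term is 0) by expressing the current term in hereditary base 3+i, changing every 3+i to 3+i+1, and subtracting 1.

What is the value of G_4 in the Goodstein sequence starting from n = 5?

[0] 5 ≡ 3 + 2 (base 3). Lift 4: 6. −1: 5.
[1] 5 ≡ 4 + 1 (base 4). Lift 5: 6. −1: 5.
[2] 5 ≡ 5 (base 5). Lift 6: 6. −1: 5.
[3] 5 ≡ 5 (base 6). Lift 7: 5. −1: 4.
[4] 4 ≡ 4 (base 7). Lift 8: 4. −1: 3.

4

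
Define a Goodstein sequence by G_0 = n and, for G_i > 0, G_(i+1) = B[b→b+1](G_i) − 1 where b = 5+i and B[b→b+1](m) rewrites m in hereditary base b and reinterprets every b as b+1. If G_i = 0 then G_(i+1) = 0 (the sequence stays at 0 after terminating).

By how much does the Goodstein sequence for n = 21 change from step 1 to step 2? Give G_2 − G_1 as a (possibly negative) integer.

step 0: 21 = 4·5 + 1; sub 6 for 5: 4·6 + 1; = 25; G_1 = 25−1 = 24
step 1: 24 = 4·6; sub 7 for 6: 4·7; = 28; G_2 = 28−1 = 27

3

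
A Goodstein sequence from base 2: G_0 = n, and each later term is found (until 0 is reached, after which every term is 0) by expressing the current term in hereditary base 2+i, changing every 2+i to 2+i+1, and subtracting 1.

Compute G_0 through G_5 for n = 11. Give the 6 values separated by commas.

11, 84, 1027, 15627, 279937, 5764801

G_0=11  [base 2] 2^(2 + 1) + 2 + 1  →[2↦3]→  3^(3 + 1) + 3 + 1 = 85  −1 ⇒ G_1=84
G_1=84  [base 3] 3^(3 + 1) + 3  →[3↦4]→  4^(4 + 1) + 4 = 1028  −1 ⇒ G_2=1027
G_2=1027  [base 4] 4^(4 + 1) + 3  →[4↦5]→  5^(5 + 1) + 3 = 15628  −1 ⇒ G_3=15627
G_3=15627  [base 5] 5^(5 + 1) + 2  →[5↦6]→  6^(6 + 1) + 2 = 279938  −1 ⇒ G_4=279937
G_4=279937  [base 6] 6^(6 + 1) + 1  →[6↦7]→  7^(7 + 1) + 1 = 5764802  −1 ⇒ G_5=5764801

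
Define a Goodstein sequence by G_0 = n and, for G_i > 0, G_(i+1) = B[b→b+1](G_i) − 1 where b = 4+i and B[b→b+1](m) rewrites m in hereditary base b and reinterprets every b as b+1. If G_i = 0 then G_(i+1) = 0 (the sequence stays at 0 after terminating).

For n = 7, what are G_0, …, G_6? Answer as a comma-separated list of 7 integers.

step 0: 7 = 4 + 3; sub 5 for 4: 5 + 3; = 8; G_1 = 8−1 = 7
step 1: 7 = 5 + 2; sub 6 for 5: 6 + 2; = 8; G_2 = 8−1 = 7
step 2: 7 = 6 + 1; sub 7 for 6: 7 + 1; = 8; G_3 = 8−1 = 7
step 3: 7 = 7; sub 8 for 7: 8; = 8; G_4 = 8−1 = 7
step 4: 7 = 7; sub 9 for 8: 7; = 7; G_5 = 7−1 = 6
step 5: 6 = 6; sub 10 for 9: 6; = 6; G_6 = 6−1 = 5

7, 7, 7, 7, 7, 6, 5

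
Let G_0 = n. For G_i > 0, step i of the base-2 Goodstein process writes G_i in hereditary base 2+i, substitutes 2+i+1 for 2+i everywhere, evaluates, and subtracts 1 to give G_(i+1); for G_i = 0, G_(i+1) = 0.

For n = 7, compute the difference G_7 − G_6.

(0) 7|_2 = 2^2 + 2 + 1 ↦ 3^3 + 3 + 1|_3 = 31 ⇒ 30
(1) 30|_3 = 3^3 + 3 ↦ 4^4 + 4|_4 = 260 ⇒ 259
(2) 259|_4 = 4^4 + 3 ↦ 5^5 + 3|_5 = 3128 ⇒ 3127
(3) 3127|_5 = 5^5 + 2 ↦ 6^6 + 2|_6 = 46658 ⇒ 46657
(4) 46657|_6 = 6^6 + 1 ↦ 7^7 + 1|_7 = 823544 ⇒ 823543
(5) 823543|_7 = 7^7 ↦ 8^8|_8 = 16777216 ⇒ 16777215
(6) 16777215|_8 = 7·8^7 + 7·8^6 + 7·8^5 + 7·8^4 + 7·8^3 + 7·8^2 + 7·8 + 7 ↦ 7·9^7 + 7·9^6 + 7·9^5 + 7·9^4 + 7·9^3 + 7·9^2 + 7·9 + 7|_9 = 37665880 ⇒ 37665879

20888664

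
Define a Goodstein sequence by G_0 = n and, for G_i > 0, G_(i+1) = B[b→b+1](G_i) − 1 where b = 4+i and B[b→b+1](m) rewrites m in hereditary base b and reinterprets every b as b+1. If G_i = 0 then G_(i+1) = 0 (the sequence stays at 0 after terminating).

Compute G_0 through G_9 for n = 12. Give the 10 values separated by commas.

(0) 12|_4 = 3·4 ↦ 3·5|_5 = 15 ⇒ 14
(1) 14|_5 = 2·5 + 4 ↦ 2·6 + 4|_6 = 16 ⇒ 15
(2) 15|_6 = 2·6 + 3 ↦ 2·7 + 3|_7 = 17 ⇒ 16
(3) 16|_7 = 2·7 + 2 ↦ 2·8 + 2|_8 = 18 ⇒ 17
(4) 17|_8 = 2·8 + 1 ↦ 2·9 + 1|_9 = 19 ⇒ 18
(5) 18|_9 = 2·9 ↦ 2·10|_10 = 20 ⇒ 19
(6) 19|_10 = 10 + 9 ↦ 11 + 9|_11 = 20 ⇒ 19
(7) 19|_11 = 11 + 8 ↦ 12 + 8|_12 = 20 ⇒ 19
(8) 19|_12 = 12 + 7 ↦ 13 + 7|_13 = 20 ⇒ 19

12, 14, 15, 16, 17, 18, 19, 19, 19, 19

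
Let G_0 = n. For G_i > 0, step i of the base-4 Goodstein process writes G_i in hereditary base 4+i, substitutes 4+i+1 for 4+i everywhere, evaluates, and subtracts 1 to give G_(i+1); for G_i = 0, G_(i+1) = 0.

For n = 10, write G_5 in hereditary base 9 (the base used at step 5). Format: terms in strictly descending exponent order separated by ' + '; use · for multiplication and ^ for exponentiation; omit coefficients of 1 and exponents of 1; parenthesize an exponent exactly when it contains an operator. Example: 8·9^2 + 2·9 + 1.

9 + 4

(0) 10|_4 = 2·4 + 2 ↦ 2·5 + 2|_5 = 12 ⇒ 11
(1) 11|_5 = 2·5 + 1 ↦ 2·6 + 1|_6 = 13 ⇒ 12
(2) 12|_6 = 2·6 ↦ 2·7|_7 = 14 ⇒ 13
(3) 13|_7 = 7 + 6 ↦ 8 + 6|_8 = 14 ⇒ 13
(4) 13|_8 = 8 + 5 ↦ 9 + 5|_9 = 14 ⇒ 13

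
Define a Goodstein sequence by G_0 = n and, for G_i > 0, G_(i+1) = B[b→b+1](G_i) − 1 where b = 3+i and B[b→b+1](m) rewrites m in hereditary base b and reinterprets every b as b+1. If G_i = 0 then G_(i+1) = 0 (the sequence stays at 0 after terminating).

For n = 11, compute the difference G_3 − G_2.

(0) 11|_3 = 3^2 + 2 ↦ 4^2 + 2|_4 = 18 ⇒ 17
(1) 17|_4 = 4^2 + 1 ↦ 5^2 + 1|_5 = 26 ⇒ 25
(2) 25|_5 = 5^2 ↦ 6^2|_6 = 36 ⇒ 35

10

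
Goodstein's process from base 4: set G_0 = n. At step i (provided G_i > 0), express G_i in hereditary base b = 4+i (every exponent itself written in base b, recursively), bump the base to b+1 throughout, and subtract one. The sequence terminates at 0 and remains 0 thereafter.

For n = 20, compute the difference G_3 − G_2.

[0] 20 ≡ 4^2 + 4 (base 4). Lift 5: 30. −1: 29.
[1] 29 ≡ 5^2 + 4 (base 5). Lift 6: 40. −1: 39.
[2] 39 ≡ 6^2 + 3 (base 6). Lift 7: 52. −1: 51.

12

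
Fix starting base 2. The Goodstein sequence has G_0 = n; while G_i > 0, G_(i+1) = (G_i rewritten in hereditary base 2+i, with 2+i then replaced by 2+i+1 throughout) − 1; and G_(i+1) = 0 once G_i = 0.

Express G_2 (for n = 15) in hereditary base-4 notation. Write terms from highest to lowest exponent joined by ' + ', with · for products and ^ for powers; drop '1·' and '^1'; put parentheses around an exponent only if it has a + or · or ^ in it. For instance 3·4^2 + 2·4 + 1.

4^(4 + 1) + 4^4 + 3

G_0 = 15. HB_2(15) = 2^(2 + 1) + 2^2 + 2 + 1. Bump = 112. G_1 = 111.
G_1 = 111. HB_3(111) = 3^(3 + 1) + 3^3 + 3. Bump = 1284. G_2 = 1283.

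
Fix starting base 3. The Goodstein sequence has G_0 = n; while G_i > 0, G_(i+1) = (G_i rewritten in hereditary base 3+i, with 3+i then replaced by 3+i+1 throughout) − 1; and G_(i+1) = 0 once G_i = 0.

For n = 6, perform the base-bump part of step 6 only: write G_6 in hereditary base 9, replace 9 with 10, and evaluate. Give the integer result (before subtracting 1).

6

G_0=6  [base 3] 2·3  →[3↦4]→  2·4 = 8  −1 ⇒ G_1=7
G_1=7  [base 4] 4 + 3  →[4↦5]→  5 + 3 = 8  −1 ⇒ G_2=7
G_2=7  [base 5] 5 + 2  →[5↦6]→  6 + 2 = 8  −1 ⇒ G_3=7
G_3=7  [base 6] 6 + 1  →[6↦7]→  7 + 1 = 8  −1 ⇒ G_4=7
G_4=7  [base 7] 7  →[7↦8]→  8 = 8  −1 ⇒ G_5=7
G_5=7  [base 8] 7  →[8↦9]→  7 = 7  −1 ⇒ G_6=6
G_6=6  [base 9] 6  →[9↦10]→  6 = 6  −1 ⇒ G_7=5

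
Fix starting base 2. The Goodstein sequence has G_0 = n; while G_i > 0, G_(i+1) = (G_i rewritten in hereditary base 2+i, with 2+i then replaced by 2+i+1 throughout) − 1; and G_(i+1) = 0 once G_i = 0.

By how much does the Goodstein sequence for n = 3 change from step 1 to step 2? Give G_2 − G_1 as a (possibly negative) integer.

base 2: 3 = 2 + 1; at 3: 3 + 1 = 4; next = 3
base 3: 3 = 3; at 4: 4 = 4; next = 3

0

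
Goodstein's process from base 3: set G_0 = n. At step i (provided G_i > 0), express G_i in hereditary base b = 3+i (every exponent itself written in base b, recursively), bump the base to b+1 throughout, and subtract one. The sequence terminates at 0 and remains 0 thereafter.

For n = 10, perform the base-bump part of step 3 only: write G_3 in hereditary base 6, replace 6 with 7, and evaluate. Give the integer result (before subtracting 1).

10 —HB3→ 3^2 + 1 —bump→ 4^2 + 1 = 17 —(−1)→ 16
16 —HB4→ 4^2 —bump→ 5^2 = 25 —(−1)→ 24
24 —HB5→ 4·5 + 4 —bump→ 4·6 + 4 = 28 —(−1)→ 27
27 —HB6→ 4·6 + 3 —bump→ 4·7 + 3 = 31 —(−1)→ 30

31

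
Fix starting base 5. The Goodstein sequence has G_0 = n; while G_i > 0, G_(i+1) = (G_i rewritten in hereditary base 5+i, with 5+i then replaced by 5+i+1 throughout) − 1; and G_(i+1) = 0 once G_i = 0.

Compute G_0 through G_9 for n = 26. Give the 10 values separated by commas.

step 0: 26 = 5^2 + 1; sub 6 for 5: 6^2 + 1; = 37; G_1 = 37−1 = 36
step 1: 36 = 6^2; sub 7 for 6: 7^2; = 49; G_2 = 49−1 = 48
step 2: 48 = 6·7 + 6; sub 8 for 7: 6·8 + 6; = 54; G_3 = 54−1 = 53
step 3: 53 = 6·8 + 5; sub 9 for 8: 6·9 + 5; = 59; G_4 = 59−1 = 58
step 4: 58 = 6·9 + 4; sub 10 for 9: 6·10 + 4; = 64; G_5 = 64−1 = 63
step 5: 63 = 6·10 + 3; sub 11 for 10: 6·11 + 3; = 69; G_6 = 69−1 = 68
step 6: 68 = 6·11 + 2; sub 12 for 11: 6·12 + 2; = 74; G_7 = 74−1 = 73
step 7: 73 = 6·12 + 1; sub 13 for 12: 6·13 + 1; = 79; G_8 = 79−1 = 78
step 8: 78 = 6·13; sub 14 for 13: 6·14; = 84; G_9 = 84−1 = 83

26, 36, 48, 53, 58, 63, 68, 73, 78, 83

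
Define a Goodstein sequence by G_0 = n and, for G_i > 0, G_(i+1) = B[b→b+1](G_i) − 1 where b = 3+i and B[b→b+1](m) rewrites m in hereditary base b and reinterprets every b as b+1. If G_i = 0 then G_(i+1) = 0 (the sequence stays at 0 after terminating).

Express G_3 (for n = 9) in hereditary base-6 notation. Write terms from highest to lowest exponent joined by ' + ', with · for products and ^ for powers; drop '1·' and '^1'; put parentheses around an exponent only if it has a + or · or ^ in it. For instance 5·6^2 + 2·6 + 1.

3·6 + 1

(0) 9|_3 = 3^2 ↦ 4^2|_4 = 16 ⇒ 15
(1) 15|_4 = 3·4 + 3 ↦ 3·5 + 3|_5 = 18 ⇒ 17
(2) 17|_5 = 3·5 + 2 ↦ 3·6 + 2|_6 = 20 ⇒ 19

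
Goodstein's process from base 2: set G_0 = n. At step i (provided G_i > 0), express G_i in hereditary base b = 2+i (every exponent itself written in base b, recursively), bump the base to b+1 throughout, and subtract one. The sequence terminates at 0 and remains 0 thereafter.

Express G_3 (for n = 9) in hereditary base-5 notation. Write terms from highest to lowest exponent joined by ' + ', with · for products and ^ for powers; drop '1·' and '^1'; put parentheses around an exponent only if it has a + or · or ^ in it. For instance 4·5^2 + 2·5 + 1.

step 0: 9 = 2^(2 + 1) + 1; sub 3 for 2: 3^(3 + 1) + 1; = 82; G_1 = 82−1 = 81
step 1: 81 = 3^(3 + 1); sub 4 for 3: 4^(4 + 1); = 1024; G_2 = 1024−1 = 1023
step 2: 1023 = 3·4^4 + 3·4^3 + 3·4^2 + 3·4 + 3; sub 5 for 4: 3·5^5 + 3·5^3 + 3·5^2 + 3·5 + 3; = 9843; G_3 = 9843−1 = 9842
step 3: 9842 = 3·5^5 + 3·5^3 + 3·5^2 + 3·5 + 2; sub 6 for 5: 3·6^6 + 3·6^3 + 3·6^2 + 3·6 + 2; = 140744; G_4 = 140744−1 = 140743

3·5^5 + 3·5^3 + 3·5^2 + 3·5 + 2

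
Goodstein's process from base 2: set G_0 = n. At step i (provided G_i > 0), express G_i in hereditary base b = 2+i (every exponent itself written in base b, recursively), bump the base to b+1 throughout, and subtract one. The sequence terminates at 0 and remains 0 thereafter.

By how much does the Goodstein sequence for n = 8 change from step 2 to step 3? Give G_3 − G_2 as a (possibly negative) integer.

5757

G_0 = 8. HB_2(8) = 2^(2 + 1). Bump = 81. G_1 = 80.
G_1 = 80. HB_3(80) = 2·3^3 + 2·3^2 + 2·3 + 2. Bump = 554. G_2 = 553.
G_2 = 553. HB_4(553) = 2·4^4 + 2·4^2 + 2·4 + 1. Bump = 6311. G_3 = 6310.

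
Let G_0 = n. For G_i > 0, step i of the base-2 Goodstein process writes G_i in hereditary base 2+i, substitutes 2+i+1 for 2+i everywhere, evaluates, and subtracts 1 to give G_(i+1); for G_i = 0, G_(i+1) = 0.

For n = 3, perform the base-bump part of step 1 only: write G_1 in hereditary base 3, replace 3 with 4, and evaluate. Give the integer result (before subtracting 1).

4

(0) 3|_2 = 2 + 1 ↦ 3 + 1|_3 = 4 ⇒ 3
(1) 3|_3 = 3 ↦ 4|_4 = 4 ⇒ 3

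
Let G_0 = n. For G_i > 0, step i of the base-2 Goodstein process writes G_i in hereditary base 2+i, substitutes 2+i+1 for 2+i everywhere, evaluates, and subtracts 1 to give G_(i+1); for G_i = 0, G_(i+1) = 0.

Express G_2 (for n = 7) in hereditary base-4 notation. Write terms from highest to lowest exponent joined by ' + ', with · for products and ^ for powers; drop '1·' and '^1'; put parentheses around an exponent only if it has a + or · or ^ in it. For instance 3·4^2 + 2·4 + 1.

4^4 + 3

[0] 7 ≡ 2^2 + 2 + 1 (base 2). Lift 3: 31. −1: 30.
[1] 30 ≡ 3^3 + 3 (base 3). Lift 4: 260. −1: 259.
[2] 259 ≡ 4^4 + 3 (base 4). Lift 5: 3128. −1: 3127.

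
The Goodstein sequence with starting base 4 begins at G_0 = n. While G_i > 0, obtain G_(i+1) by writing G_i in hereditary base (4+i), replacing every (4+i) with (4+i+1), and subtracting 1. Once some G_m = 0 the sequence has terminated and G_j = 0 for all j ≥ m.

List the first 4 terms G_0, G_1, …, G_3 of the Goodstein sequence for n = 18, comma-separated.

base 4: 18 = 4^2 + 2; at 5: 5^2 + 2 = 27; next = 26
base 5: 26 = 5^2 + 1; at 6: 6^2 + 1 = 37; next = 36
base 6: 36 = 6^2; at 7: 7^2 = 49; next = 48

18, 26, 36, 48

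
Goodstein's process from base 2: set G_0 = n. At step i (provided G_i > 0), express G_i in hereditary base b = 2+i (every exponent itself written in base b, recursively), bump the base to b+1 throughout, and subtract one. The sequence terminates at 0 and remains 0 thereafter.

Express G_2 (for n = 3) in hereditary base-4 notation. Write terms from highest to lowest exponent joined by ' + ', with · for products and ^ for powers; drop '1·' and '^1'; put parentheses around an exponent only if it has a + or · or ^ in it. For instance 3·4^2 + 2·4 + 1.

step 0: 3 = 2 + 1; sub 3 for 2: 3 + 1; = 4; G_1 = 4−1 = 3
step 1: 3 = 3; sub 4 for 3: 4; = 4; G_2 = 4−1 = 3
step 2: 3 = 3; sub 5 for 4: 3; = 3; G_3 = 3−1 = 2

3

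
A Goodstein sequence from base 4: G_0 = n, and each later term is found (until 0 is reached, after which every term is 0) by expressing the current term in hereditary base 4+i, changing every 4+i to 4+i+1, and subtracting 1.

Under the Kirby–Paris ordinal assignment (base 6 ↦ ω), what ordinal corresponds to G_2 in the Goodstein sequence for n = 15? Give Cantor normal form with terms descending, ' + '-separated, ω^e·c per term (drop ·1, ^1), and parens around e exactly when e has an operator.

base 4: 15 = 3·4 + 3; at 5: 3·5 + 3 = 18; next = 17
base 5: 17 = 3·5 + 2; at 6: 3·6 + 2 = 20; next = 19

ω·3 + 1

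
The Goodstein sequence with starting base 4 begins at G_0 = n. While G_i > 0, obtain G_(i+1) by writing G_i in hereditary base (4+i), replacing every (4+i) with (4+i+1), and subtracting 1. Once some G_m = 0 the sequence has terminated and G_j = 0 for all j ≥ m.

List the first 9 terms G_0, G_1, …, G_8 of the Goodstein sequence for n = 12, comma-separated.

(0) 12|_4 = 3·4 ↦ 3·5|_5 = 15 ⇒ 14
(1) 14|_5 = 2·5 + 4 ↦ 2·6 + 4|_6 = 16 ⇒ 15
(2) 15|_6 = 2·6 + 3 ↦ 2·7 + 3|_7 = 17 ⇒ 16
(3) 16|_7 = 2·7 + 2 ↦ 2·8 + 2|_8 = 18 ⇒ 17
(4) 17|_8 = 2·8 + 1 ↦ 2·9 + 1|_9 = 19 ⇒ 18
(5) 18|_9 = 2·9 ↦ 2·10|_10 = 20 ⇒ 19
(6) 19|_10 = 10 + 9 ↦ 11 + 9|_11 = 20 ⇒ 19
(7) 19|_11 = 11 + 8 ↦ 12 + 8|_12 = 20 ⇒ 19

12, 14, 15, 16, 17, 18, 19, 19, 19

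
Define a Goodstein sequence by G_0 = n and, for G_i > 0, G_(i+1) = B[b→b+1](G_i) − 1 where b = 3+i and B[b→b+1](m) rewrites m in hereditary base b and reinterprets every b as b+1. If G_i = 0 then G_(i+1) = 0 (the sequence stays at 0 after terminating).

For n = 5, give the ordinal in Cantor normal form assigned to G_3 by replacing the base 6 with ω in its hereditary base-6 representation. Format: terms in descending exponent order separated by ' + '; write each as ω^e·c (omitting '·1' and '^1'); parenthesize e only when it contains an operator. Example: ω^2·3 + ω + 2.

5

G_0 = 5. HB_3(5) = 3 + 2. Bump = 6. G_1 = 5.
G_1 = 5. HB_4(5) = 4 + 1. Bump = 6. G_2 = 5.
G_2 = 5. HB_5(5) = 5. Bump = 6. G_3 = 5.
G_3 = 5. HB_6(5) = 5. Bump = 5. G_4 = 4.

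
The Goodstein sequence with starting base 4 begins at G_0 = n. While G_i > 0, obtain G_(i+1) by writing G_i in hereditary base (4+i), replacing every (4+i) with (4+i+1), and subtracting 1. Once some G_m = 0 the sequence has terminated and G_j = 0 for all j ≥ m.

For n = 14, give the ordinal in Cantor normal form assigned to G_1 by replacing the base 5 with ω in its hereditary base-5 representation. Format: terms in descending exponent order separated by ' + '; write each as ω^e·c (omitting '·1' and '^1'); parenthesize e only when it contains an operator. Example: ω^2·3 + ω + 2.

14 —HB4→ 3·4 + 2 —bump→ 3·5 + 2 = 17 —(−1)→ 16
16 —HB5→ 3·5 + 1 —bump→ 3·6 + 1 = 19 —(−1)→ 18

ω·3 + 1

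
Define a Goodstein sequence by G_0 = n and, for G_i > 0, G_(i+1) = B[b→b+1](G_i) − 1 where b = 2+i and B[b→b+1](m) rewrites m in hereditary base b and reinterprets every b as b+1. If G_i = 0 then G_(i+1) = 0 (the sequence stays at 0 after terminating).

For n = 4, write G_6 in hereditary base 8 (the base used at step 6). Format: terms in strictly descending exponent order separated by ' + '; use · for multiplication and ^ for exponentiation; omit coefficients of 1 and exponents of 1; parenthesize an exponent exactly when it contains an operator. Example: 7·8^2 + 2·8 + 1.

2·8^2 + 8 + 3

4 —HB2→ 2^2 —bump→ 3^3 = 27 —(−1)→ 26
26 —HB3→ 2·3^2 + 2·3 + 2 —bump→ 2·4^2 + 2·4 + 2 = 42 —(−1)→ 41
41 —HB4→ 2·4^2 + 2·4 + 1 —bump→ 2·5^2 + 2·5 + 1 = 61 —(−1)→ 60
60 —HB5→ 2·5^2 + 2·5 —bump→ 2·6^2 + 2·6 = 84 —(−1)→ 83
83 —HB6→ 2·6^2 + 6 + 5 —bump→ 2·7^2 + 7 + 5 = 110 —(−1)→ 109
109 —HB7→ 2·7^2 + 7 + 4 —bump→ 2·8^2 + 8 + 4 = 140 —(−1)→ 139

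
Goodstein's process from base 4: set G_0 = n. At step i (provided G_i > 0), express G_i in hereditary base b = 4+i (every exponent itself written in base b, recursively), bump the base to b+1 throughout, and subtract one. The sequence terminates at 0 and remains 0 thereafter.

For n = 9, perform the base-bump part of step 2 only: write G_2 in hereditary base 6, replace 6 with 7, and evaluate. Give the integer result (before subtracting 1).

12

base 4: 9 = 2·4 + 1; at 5: 2·5 + 1 = 11; next = 10
base 5: 10 = 2·5; at 6: 2·6 = 12; next = 11
base 6: 11 = 6 + 5; at 7: 7 + 5 = 12; next = 11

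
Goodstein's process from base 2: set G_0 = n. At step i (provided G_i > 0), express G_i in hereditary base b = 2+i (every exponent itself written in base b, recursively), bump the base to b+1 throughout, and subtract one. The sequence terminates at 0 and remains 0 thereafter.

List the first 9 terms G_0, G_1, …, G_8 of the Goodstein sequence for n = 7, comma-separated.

7, 30, 259, 3127, 46657, 823543, 16777215, 37665879, 77777775

G_0 = 7. HB_2(7) = 2^2 + 2 + 1. Bump = 31. G_1 = 30.
G_1 = 30. HB_3(30) = 3^3 + 3. Bump = 260. G_2 = 259.
G_2 = 259. HB_4(259) = 4^4 + 3. Bump = 3128. G_3 = 3127.
G_3 = 3127. HB_5(3127) = 5^5 + 2. Bump = 46658. G_4 = 46657.
G_4 = 46657. HB_6(46657) = 6^6 + 1. Bump = 823544. G_5 = 823543.
G_5 = 823543. HB_7(823543) = 7^7. Bump = 16777216. G_6 = 16777215.
G_6 = 16777215. HB_8(16777215) = 7·8^7 + 7·8^6 + 7·8^5 + 7·8^4 + 7·8^3 + 7·8^2 + 7·8 + 7. Bump = 37665880. G_7 = 37665879.
G_7 = 37665879. HB_9(37665879) = 7·9^7 + 7·9^6 + 7·9^5 + 7·9^4 + 7·9^3 + 7·9^2 + 7·9 + 6. Bump = 77777776. G_8 = 77777775.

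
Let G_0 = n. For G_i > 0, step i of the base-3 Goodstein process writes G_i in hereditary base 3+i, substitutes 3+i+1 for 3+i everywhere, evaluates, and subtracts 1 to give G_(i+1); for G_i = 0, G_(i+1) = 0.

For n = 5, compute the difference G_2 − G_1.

base 3: 5 = 3 + 2; at 4: 4 + 2 = 6; next = 5
base 4: 5 = 4 + 1; at 5: 5 + 1 = 6; next = 5

0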